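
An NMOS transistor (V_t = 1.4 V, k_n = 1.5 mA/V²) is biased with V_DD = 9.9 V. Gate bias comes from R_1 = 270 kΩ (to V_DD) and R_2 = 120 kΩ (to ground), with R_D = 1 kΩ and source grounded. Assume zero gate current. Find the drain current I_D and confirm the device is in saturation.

V_G = V_DD·R_2/(R_1+R_2) = 9.9×120/390 = 3.05 V. With the source grounded, V_GS = V_G = 3.05 V.
Assume saturation: I_D = (k_n/2)(V_GS − V_t)² = (1.5/2)×(3.05 − 1.4)² = 0.75×1.65² = 2.03 mA.
V_DS = V_DD − I_D·R_D = 9.9 − 2.03×1 = 7.87 V.
Saturation requires V_DS ≥ V_GS − V_t = 1.65 V; 7.87 ≥ 1.65 ✓.

I_D ≈ 2 mA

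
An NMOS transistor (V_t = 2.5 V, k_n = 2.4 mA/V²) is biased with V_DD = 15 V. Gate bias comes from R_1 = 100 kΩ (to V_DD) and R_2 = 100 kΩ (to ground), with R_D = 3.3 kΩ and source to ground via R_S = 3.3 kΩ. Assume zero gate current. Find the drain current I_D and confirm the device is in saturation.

I_D ≈ 1.2 mA

V_G = V_DD·R_2/(R_1+R_2) = 15×100/200 = 7.5 V.
Assume saturation: I_D = (k_n/2)(V_GS − V_t)² with V_GS = V_G − I_D·R_S = 7.5 − 3.3·I_D.
Substituting gives 13.1·I_D² − 40.6·I_D + 30 = 0, with roots I_D = 1.21 or 1.9 mA.
The root I_D = 1.9 mA gives V_GS = 1.24 V ≤ V_t, so take I_D = 1.21 mA.
Then V_GS = 3.5 V and V_DS = V_DD − I_D(R_D+R_S) = 15 − 1.21×6.6 = 7.01 V.
Saturation requires V_DS ≥ V_GS − V_t = 1 V; 7.01 ≥ 1 ✓.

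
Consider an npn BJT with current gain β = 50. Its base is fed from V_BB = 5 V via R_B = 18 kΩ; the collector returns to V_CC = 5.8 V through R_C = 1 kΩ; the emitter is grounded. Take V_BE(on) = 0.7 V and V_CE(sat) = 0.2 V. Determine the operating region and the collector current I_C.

saturation; I_C ≈ 5.6 mA

Assume active: I_B = (5 − 0.7)/18 = 0.239 mA, giving I_C = β·I_B = 11.9 mA.
But then V_CE = 5.8 − 11.9×1 = -6.14 V < V_CE(sat) = 0.2 V — impossible in the active region.
So the transistor is saturated. With V_CE = 0.2 V, I_C = (V_CC − 0.2)/R_C = 5.6/1 = 5.6 mA.
Check: β·I_B = 11.9 mA > I_C = 5.6 mA, confirming saturation.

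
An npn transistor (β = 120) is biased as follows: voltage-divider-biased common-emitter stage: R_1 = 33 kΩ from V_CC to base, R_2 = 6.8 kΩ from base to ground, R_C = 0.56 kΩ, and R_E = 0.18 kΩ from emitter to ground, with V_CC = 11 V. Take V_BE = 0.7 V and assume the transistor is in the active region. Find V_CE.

Thevenize the base divider: V_Th = V_CC·R_2/(R_1+R_2) = 11×6.8/39.8 = 1.88 V, R_Th = R_1‖R_2 = 5.64 kΩ.
Base-emitter loop: V_Th = I_B·R_Th + V_BE + (β+1)I_B·R_E, so I_B = (1.88 − 0.7) / (5.64 + 121×0.18) = 0.043 mA.
I_C = β·I_B = 120×0.043 = 5.16 mA, and I_E = (β+1)I_B = 5.2 mA.
V_CE = V_CC − I_C·R_C − I_E·R_E = 11 − 5.16×0.56 − 5.2×0.18 = 7.17 V.
V_CE = 7.17 V > 0.2 V confirms active-region operation.

V_CE ≈ 7.2 V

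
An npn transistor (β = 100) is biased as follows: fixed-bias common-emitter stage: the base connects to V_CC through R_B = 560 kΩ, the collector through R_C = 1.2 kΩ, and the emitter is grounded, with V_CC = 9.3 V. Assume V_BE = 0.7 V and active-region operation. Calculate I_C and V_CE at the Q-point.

I_C ≈ 1.5 mA, V_CE ≈ 7.5 V

Base loop: V_CC = I_B·R_B + V_BE, so I_B = (9.3 − 0.7)/560 kΩ = 0.0154 mA.
In the active region I_C = β·I_B = 100 × 0.0154 = 1.54 mA.
Collector loop: V_CE = V_CC − I_C·R_C = 9.3 − 1.54×1.2 = 7.46 V.
Since V_CE = 7.46 V > V_CE(sat) ≈ 0.2 V, the transistor is in the active region as assumed.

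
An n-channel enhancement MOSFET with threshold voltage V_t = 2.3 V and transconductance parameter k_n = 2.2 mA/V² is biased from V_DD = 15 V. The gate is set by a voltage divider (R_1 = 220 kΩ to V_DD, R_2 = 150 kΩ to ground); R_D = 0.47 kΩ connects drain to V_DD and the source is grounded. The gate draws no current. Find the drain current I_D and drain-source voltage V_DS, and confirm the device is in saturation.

I_D ≈ 16 mA, V_DS ≈ 7.6 V

V_G = V_DD·R_2/(R_1+R_2) = 15×150/370 = 6.08 V. With the source grounded, V_GS = V_G = 6.08 V.
Assume saturation: I_D = (k_n/2)(V_GS − V_t)² = (2.2/2)×(6.08 − 2.3)² = 1.1×3.78² = 15.7 mA.
V_DS = V_DD − I_D·R_D = 15 − 15.7×0.47 = 7.61 V.
Saturation requires V_DS ≥ V_GS − V_t = 3.78 V; 7.61 ≥ 3.78 ✓.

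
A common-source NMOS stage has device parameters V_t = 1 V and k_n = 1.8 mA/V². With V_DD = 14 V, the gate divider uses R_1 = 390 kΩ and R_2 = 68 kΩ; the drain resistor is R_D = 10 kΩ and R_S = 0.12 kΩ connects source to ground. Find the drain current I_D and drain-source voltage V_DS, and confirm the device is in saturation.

I_D ≈ 0.86 mA, V_DS ≈ 5.3 V

V_G = V_DD·R_2/(R_1+R_2) = 14×68/458 = 2.08 V.
Assume saturation: I_D = (k_n/2)(V_GS − V_t)² with V_GS = V_G − I_D·R_S = 2.08 − 0.12·I_D.
Substituting gives 0.013·I_D² − 1.23·I_D + 1.05 = 0, with roots I_D = 0.857 or 94.3 mA.
The root I_D = 94.3 mA gives V_GS = -9.24 V ≤ V_t, so take I_D = 0.857 mA.
Then V_GS = 1.98 V and V_DS = V_DD − I_D(R_D+R_S) = 14 − 0.857×10.1 = 5.33 V.
Saturation requires V_DS ≥ V_GS − V_t = 0.976 V; 5.33 ≥ 0.976 ✓.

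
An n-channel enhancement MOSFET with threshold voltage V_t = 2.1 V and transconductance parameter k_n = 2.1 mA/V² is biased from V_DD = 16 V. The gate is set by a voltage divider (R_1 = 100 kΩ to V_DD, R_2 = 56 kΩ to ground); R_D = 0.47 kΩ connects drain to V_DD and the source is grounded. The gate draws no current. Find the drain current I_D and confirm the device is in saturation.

I_D ≈ 14 mA

V_G = V_DD·R_2/(R_1+R_2) = 16×56/156 = 5.74 V. With the source grounded, V_GS = V_G = 5.74 V.
Assume saturation: I_D = (k_n/2)(V_GS − V_t)² = (2.1/2)×(5.74 − 2.1)² = 1.05×3.64² = 13.9 mA.
V_DS = V_DD − I_D·R_D = 16 − 13.9×0.47 = 9.45 V.
Saturation requires V_DS ≥ V_GS − V_t = 3.64 V; 9.45 ≥ 3.64 ✓.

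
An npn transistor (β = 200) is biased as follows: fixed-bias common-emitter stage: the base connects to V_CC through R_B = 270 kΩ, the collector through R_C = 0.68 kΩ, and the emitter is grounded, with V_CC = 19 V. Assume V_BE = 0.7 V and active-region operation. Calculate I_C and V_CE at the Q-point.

I_C ≈ 14 mA, V_CE ≈ 9.8 V

Base loop: V_CC = I_B·R_B + V_BE, so I_B = (19 − 0.7)/270 kΩ = 0.0678 mA.
In the active region I_C = β·I_B = 200 × 0.0678 = 13.6 mA.
Collector loop: V_CE = V_CC − I_C·R_C = 19 − 13.6×0.68 = 9.78 V.
Since V_CE = 9.78 V > V_CE(sat) ≈ 0.2 V, the transistor is in the active region as assumed.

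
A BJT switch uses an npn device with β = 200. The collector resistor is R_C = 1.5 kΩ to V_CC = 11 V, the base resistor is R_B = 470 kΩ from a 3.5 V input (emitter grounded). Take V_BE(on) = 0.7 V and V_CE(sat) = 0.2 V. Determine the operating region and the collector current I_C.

Assume active. Base-emitter loop: I_B = (V_BB − V_BE)/R_B = (3.5 − 0.7)/470 = 0.00596 mA.
I_C = β·I_B = 200×0.00596 = 1.19 mA.
V_CE = V_CC − I_C·R_C = 11 − 1.19×1.5 = 9.21 V > V_CE(sat), so the active-region assumption holds.

active; I_C ≈ 1.2 mA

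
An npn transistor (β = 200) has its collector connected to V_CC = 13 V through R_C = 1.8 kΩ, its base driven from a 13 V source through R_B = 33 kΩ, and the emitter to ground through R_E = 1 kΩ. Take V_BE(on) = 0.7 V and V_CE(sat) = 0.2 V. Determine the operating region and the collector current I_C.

saturation; I_C ≈ 4.5 mA

Assume active: I_B = (13 − 0.7)/(33 + 201×1) = 0.0526 mA, I_C = β·I_B = 10.5 mA.
Then V_CE = 13 − 10.5×1.8 − 10.6×1 = -16.5 V < 0.2 V — the active assumption fails.
Re-solve with V_CE = 0.2 V. KCL at the emitter: V_E/R_E = (V_BB−0.7−V_E)/R_B + (V_CC−0.2−V_E)/R_C, giving V_E = 4.72 V.
I_C = (V_CC − 0.2 − V_E)/R_C = (12.8 − 4.72)/1.8 = 4.49 mA.
Check: I_B = (12.3 − 4.72)/33 = 0.23 mA, and β·I_B = 45.9 mA > I_C, confirming saturation.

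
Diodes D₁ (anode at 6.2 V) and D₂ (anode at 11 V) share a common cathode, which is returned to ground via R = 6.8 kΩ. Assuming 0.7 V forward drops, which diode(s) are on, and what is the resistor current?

Only D₂ conducts; I_R ≈ 1.5 mA

Assume both conduct. Then node N would need to be at both 6.2−0.7 = 5.5 V and 11−0.7 = 10.3 V, which is impossible.
Assume only D₂ conducts: V_N = 11 − 0.7 = 10.3 V, so I_R = 10.3/6.8 = 1.51 mA.
Check D₁: its anode-to-cathode voltage is 6.2 − 10.3 = -4.1 V < 0.7 V, so it is off. The assumption is consistent.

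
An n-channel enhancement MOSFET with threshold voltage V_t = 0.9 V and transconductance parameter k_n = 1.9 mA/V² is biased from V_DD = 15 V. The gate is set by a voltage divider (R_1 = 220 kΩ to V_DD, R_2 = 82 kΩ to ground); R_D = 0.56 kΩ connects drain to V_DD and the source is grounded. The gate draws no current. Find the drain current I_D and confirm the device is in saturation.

I_D ≈ 9.6 mA

V_G = V_DD·R_2/(R_1+R_2) = 15×82/302 = 4.07 V. With the source grounded, V_GS = V_G = 4.07 V.
Assume saturation: I_D = (k_n/2)(V_GS − V_t)² = (1.9/2)×(4.07 − 0.9)² = 0.95×3.17² = 9.56 mA.
V_DS = V_DD − I_D·R_D = 15 − 9.56×0.56 = 9.64 V.
Saturation requires V_DS ≥ V_GS − V_t = 3.17 V; 9.64 ≥ 3.17 ✓.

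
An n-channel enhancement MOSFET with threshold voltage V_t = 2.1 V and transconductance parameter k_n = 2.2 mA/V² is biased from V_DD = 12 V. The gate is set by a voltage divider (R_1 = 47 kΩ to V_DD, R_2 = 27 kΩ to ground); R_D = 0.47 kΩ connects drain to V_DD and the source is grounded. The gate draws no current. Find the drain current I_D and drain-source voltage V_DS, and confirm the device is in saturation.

V_G = V_DD·R_2/(R_1+R_2) = 12×27/74 = 4.38 V. With the source grounded, V_GS = V_G = 4.38 V.
Assume saturation: I_D = (k_n/2)(V_GS − V_t)² = (2.2/2)×(4.38 − 2.1)² = 1.1×2.28² = 5.71 mA.
V_DS = V_DD − I_D·R_D = 12 − 5.71×0.47 = 9.32 V.
Saturation requires V_DS ≥ V_GS − V_t = 2.28 V; 9.32 ≥ 2.28 ✓.

I_D ≈ 5.7 mA, V_DS ≈ 9.3 V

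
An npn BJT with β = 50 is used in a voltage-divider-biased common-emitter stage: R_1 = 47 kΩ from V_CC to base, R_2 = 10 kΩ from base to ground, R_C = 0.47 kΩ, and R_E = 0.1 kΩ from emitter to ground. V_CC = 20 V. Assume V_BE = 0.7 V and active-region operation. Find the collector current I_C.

I_C ≈ 11 mA

Thevenize the base divider: V_Th = V_CC·R_2/(R_1+R_2) = 20×10/57 = 3.51 V, R_Th = R_1‖R_2 = 8.25 kΩ.
Base-emitter loop: V_Th = I_B·R_Th + V_BE + (β+1)I_B·R_E, so I_B = (3.51 − 0.7) / (8.25 + 51×0.1) = 0.21 mA.
I_C = β·I_B = 50×0.21 = 10.5 mA, and I_E = (β+1)I_B = 10.7 mA.
V_CE = V_CC − I_C·R_C − I_E·R_E = 20 − 10.5×0.47 − 10.7×0.1 = 14 V.
V_CE = 14 V > 0.2 V confirms active-region operation.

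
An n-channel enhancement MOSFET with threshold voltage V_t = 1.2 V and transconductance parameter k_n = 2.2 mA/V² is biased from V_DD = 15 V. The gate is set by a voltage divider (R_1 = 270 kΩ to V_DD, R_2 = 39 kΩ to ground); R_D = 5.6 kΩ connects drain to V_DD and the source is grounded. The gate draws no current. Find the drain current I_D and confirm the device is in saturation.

V_G = V_DD·R_2/(R_1+R_2) = 15×39/309 = 1.89 V. With the source grounded, V_GS = V_G = 1.89 V.
Assume saturation: I_D = (k_n/2)(V_GS − V_t)² = (2.2/2)×(1.89 − 1.2)² = 1.1×0.693² = 0.529 mA.
V_DS = V_DD − I_D·R_D = 15 − 0.529×5.6 = 12 V.
Saturation requires V_DS ≥ V_GS − V_t = 0.693 V; 12 ≥ 0.693 ✓.

I_D ≈ 0.53 mA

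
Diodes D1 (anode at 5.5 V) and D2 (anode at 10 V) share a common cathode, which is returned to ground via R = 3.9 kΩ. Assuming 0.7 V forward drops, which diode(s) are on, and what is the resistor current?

Only D2 conducts; I_R ≈ 2.4 mA

Assume both conduct. Then node N would need to be at both 5.5−0.7 = 4.8 V and 10−0.7 = 9.3 V, which is impossible.
Assume only D2 conducts: V_N = 10 − 0.7 = 9.3 V, so I_R = 9.3/3.9 = 2.38 mA.
Check D1: its anode-to-cathode voltage is 5.5 − 9.3 = -3.8 V < 0.7 V, so it is off. The assumption is consistent.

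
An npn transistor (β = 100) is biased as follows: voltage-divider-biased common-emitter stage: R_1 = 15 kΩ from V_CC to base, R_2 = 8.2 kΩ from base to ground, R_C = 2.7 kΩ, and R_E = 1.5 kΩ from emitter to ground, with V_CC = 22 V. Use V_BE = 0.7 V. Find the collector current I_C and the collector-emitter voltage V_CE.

Thevenize the base divider: V_Th = V_CC·R_2/(R_1+R_2) = 22×8.2/23.2 = 7.78 V, R_Th = R_1‖R_2 = 5.3 kΩ.
Base-emitter loop: V_Th = I_B·R_Th + V_BE + (β+1)I_B·R_E, so I_B = (7.78 − 0.7) / (5.3 + 101×1.5) = 0.0451 mA.
I_C = β·I_B = 100×0.0451 = 4.51 mA, and I_E = (β+1)I_B = 4.56 mA.
V_CE = V_CC − I_C·R_C − I_E·R_E = 22 − 4.51×2.7 − 4.56×1.5 = 2.98 V.
V_CE = 2.98 V > 0.2 V confirms active-region operation.

I_C ≈ 4.5 mA, V_CE ≈ 3 V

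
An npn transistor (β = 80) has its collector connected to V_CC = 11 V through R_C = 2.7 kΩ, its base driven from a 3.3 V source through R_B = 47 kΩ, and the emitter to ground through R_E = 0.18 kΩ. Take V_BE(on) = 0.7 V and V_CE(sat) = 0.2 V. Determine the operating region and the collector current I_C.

active; I_C ≈ 3.4 mA

Assume active. Base-emitter loop: I_B = (V_BB − V_BE)/(R_B + (β+1)R_E) = (3.3 − 0.7)/(47 + 81×0.18) = 0.0422 mA.
I_C = β·I_B = 80×0.0422 = 3.38 mA.
V_CE = V_CC − I_C·R_C − I_E·R_E = 11 − 3.38×2.7 − 3.42×0.18 = 1.26 V > V_CE(sat), so the active-region assumption holds.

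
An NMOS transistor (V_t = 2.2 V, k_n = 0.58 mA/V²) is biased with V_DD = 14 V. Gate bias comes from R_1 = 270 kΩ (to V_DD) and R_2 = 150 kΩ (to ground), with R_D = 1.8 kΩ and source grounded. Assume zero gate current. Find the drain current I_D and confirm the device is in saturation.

I_D ≈ 2.3 mA

V_G = V_DD·R_2/(R_1+R_2) = 14×150/420 = 5 V. With the source grounded, V_GS = V_G = 5 V.
Assume saturation: I_D = (k_n/2)(V_GS − V_t)² = (0.58/2)×(5 − 2.2)² = 0.29×2.8² = 2.27 mA.
V_DS = V_DD − I_D·R_D = 14 − 2.27×1.8 = 9.91 V.
Saturation requires V_DS ≥ V_GS − V_t = 2.8 V; 9.91 ≥ 2.8 ✓.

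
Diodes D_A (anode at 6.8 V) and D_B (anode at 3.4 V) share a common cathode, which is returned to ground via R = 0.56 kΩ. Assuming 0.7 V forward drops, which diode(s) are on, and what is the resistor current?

Only D_A conducts; I_R ≈ 11 mA

Assume both conduct. Then node N would need to be at both 6.8−0.7 = 6.1 V and 3.4−0.7 = 2.7 V, which is impossible.
Assume only D_A conducts: V_N = 6.8 − 0.7 = 6.1 V, so I_R = 6.1/0.56 = 10.9 mA.
Check D_B: its anode-to-cathode voltage is 3.4 − 6.1 = -2.7 V < 0.7 V, so it is off. The assumption is consistent.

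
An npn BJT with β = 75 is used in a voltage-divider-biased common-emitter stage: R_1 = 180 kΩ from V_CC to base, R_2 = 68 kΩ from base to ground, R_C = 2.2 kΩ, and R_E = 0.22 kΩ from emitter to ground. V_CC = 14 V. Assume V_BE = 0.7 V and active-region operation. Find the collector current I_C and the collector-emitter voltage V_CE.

I_C ≈ 3.6 mA, V_CE ≈ 5.4 V

Thevenize the base divider: V_Th = V_CC·R_2/(R_1+R_2) = 14×68/248 = 3.84 V, R_Th = R_1‖R_2 = 49.4 kΩ.
Base-emitter loop: V_Th = I_B·R_Th + V_BE + (β+1)I_B·R_E, so I_B = (3.84 − 0.7) / (49.4 + 76×0.22) = 0.0475 mA.
I_C = β·I_B = 75×0.0475 = 3.56 mA, and I_E = (β+1)I_B = 3.61 mA.
V_CE = V_CC − I_C·R_C − I_E·R_E = 14 − 3.56×2.2 − 3.61×0.22 = 5.37 V.
V_CE = 5.37 V > 0.2 V confirms active-region operation.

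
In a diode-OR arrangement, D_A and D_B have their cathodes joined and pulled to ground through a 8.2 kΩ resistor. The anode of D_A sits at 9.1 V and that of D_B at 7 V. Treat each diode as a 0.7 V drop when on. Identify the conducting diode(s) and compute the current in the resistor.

Only D_A conducts; I_R ≈ 1 mA

Assume both conduct. Then node N would need to be at both 9.1−0.7 = 8.4 V and 7−0.7 = 6.3 V, which is impossible.
Assume only D_A conducts: V_N = 9.1 − 0.7 = 8.4 V, so I_R = 8.4/8.2 = 1.02 mA.
Check D_B: its anode-to-cathode voltage is 7 − 8.4 = -1.4 V < 0.7 V, so it is off. The assumption is consistent.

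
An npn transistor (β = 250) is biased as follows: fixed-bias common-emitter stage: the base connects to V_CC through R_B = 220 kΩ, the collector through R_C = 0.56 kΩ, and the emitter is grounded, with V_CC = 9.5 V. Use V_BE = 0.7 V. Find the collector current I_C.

I_C ≈ 10 mA

Base loop: V_CC = I_B·R_B + V_BE, so I_B = (9.5 − 0.7)/220 kΩ = 0.04 mA.
In the active region I_C = β·I_B = 250 × 0.04 = 10 mA.
Collector loop: V_CE = V_CC − I_C·R_C = 9.5 − 10×0.56 = 3.9 V.
Since V_CE = 3.9 V > V_CE(sat) ≈ 0.2 V, the transistor is in the active region as assumed.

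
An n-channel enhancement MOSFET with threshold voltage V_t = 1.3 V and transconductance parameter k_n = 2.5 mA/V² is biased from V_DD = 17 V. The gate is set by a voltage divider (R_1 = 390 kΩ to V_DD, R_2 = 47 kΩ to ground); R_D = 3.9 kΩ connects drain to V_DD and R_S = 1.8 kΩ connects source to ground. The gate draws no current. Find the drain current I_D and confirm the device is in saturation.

V_G = V_DD·R_2/(R_1+R_2) = 17×47/437 = 1.83 V.
Assume saturation: I_D = (k_n/2)(V_GS − V_t)² with V_GS = V_G − I_D·R_S = 1.83 − 1.8·I_D.
Substituting gives 4.05·I_D² − 3.38·I_D + 0.349 = 0, with roots I_D = 0.121 or 0.713 mA.
The root I_D = 0.713 mA gives V_GS = 0.545 V ≤ V_t, so take I_D = 0.121 mA.
Then V_GS = 1.61 V and V_DS = V_DD − I_D(R_D+R_S) = 17 − 0.121×5.7 = 16.3 V.
Saturation requires V_DS ≥ V_GS − V_t = 0.311 V; 16.3 ≥ 0.311 ✓.

I_D ≈ 0.12 mA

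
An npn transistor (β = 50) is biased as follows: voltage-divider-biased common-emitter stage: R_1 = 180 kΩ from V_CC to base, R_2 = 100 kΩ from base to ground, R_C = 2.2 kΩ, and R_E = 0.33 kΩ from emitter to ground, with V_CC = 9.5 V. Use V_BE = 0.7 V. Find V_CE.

Thevenize the base divider: V_Th = V_CC·R_2/(R_1+R_2) = 9.5×100/280 = 3.39 V, R_Th = R_1‖R_2 = 64.3 kΩ.
Base-emitter loop: V_Th = I_B·R_Th + V_BE + (β+1)I_B·R_E, so I_B = (3.39 − 0.7) / (64.3 + 51×0.33) = 0.0332 mA.
I_C = β·I_B = 50×0.0332 = 1.66 mA, and I_E = (β+1)I_B = 1.69 mA.
V_CE = V_CC − I_C·R_C − I_E·R_E = 9.5 − 1.66×2.2 − 1.69×0.33 = 5.29 V.
V_CE = 5.29 V > 0.2 V confirms active-region operation.

V_CE ≈ 5.3 V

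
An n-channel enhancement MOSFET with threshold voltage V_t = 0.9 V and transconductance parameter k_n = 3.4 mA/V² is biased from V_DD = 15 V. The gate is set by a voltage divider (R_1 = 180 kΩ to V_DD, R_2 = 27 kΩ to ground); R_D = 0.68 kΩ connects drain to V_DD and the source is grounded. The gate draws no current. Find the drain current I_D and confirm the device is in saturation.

I_D ≈ 1.9 mA

V_G = V_DD·R_2/(R_1+R_2) = 15×27/207 = 1.96 V. With the source grounded, V_GS = V_G = 1.96 V.
Assume saturation: I_D = (k_n/2)(V_GS − V_t)² = (3.4/2)×(1.96 − 0.9)² = 1.7×1.06² = 1.9 mA.
V_DS = V_DD − I_D·R_D = 15 − 1.9×0.68 = 13.7 V.
Saturation requires V_DS ≥ V_GS − V_t = 1.06 V; 13.7 ≥ 1.06 ✓.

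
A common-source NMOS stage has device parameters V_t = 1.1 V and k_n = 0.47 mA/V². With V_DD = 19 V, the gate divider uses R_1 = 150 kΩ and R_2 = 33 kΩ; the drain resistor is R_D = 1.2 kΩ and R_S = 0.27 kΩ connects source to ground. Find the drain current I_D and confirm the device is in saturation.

I_D ≈ 0.99 mA

V_G = V_DD·R_2/(R_1+R_2) = 19×33/183 = 3.43 V.
Assume saturation: I_D = (k_n/2)(V_GS − V_t)² with V_GS = V_G − I_D·R_S = 3.43 − 0.27·I_D.
Substituting gives 0.0171·I_D² − 1.3·I_D + 1.27 = 0, with roots I_D = 0.995 or 74.6 mA.
The root I_D = 74.6 mA gives V_GS = -16.7 V ≤ V_t, so take I_D = 0.995 mA.
Then V_GS = 3.16 V and V_DS = V_DD − I_D(R_D+R_S) = 19 − 0.995×1.47 = 17.5 V.
Saturation requires V_DS ≥ V_GS − V_t = 2.06 V; 17.5 ≥ 2.06 ✓.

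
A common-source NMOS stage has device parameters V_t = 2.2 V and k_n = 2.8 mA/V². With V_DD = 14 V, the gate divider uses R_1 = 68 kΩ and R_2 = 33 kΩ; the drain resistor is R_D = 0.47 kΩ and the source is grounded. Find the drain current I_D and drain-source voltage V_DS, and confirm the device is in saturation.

V_G = V_DD·R_2/(R_1+R_2) = 14×33/101 = 4.57 V. With the source grounded, V_GS = V_G = 4.57 V.
Assume saturation: I_D = (k_n/2)(V_GS − V_t)² = (2.8/2)×(4.57 − 2.2)² = 1.4×2.37² = 7.89 mA.
V_DS = V_DD − I_D·R_D = 14 − 7.89×0.47 = 10.3 V.
Saturation requires V_DS ≥ V_GS − V_t = 2.37 V; 10.3 ≥ 2.37 ✓.

I_D ≈ 7.9 mA, V_DS ≈ 10 V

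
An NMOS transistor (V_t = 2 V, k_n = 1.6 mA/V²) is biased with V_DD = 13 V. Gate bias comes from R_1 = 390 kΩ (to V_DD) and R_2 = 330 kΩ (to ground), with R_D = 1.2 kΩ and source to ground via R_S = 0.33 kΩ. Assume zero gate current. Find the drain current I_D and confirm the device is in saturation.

I_D ≈ 4.7 mA

V_G = V_DD·R_2/(R_1+R_2) = 13×330/720 = 5.96 V.
Assume saturation: I_D = (k_n/2)(V_GS − V_t)² with V_GS = V_G − I_D·R_S = 5.96 − 0.33·I_D.
Substituting gives 0.0871·I_D² − 3.09·I_D + 12.5 = 0, with roots I_D = 4.67 or 30.8 mA.
The root I_D = 30.8 mA gives V_GS = -4.2 V ≤ V_t, so take I_D = 4.67 mA.
Then V_GS = 4.42 V and V_DS = V_DD − I_D(R_D+R_S) = 13 − 4.67×1.53 = 5.85 V.
Saturation requires V_DS ≥ V_GS − V_t = 2.42 V; 5.85 ≥ 2.42 ✓.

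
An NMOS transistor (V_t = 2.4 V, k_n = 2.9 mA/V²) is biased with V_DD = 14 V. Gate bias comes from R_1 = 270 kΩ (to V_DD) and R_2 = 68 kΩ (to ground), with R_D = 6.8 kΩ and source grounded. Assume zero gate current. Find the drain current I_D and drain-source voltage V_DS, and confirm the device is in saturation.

V_G = V_DD·R_2/(R_1+R_2) = 14×68/338 = 2.82 V. With the source grounded, V_GS = V_G = 2.82 V.
Assume saturation: I_D = (k_n/2)(V_GS − V_t)² = (2.9/2)×(2.82 − 2.4)² = 1.45×0.417² = 0.252 mA.
V_DS = V_DD − I_D·R_D = 14 − 0.252×6.8 = 12.3 V.
Saturation requires V_DS ≥ V_GS − V_t = 0.417 V; 12.3 ≥ 0.417 ✓.

I_D ≈ 0.25 mA, V_DS ≈ 12 V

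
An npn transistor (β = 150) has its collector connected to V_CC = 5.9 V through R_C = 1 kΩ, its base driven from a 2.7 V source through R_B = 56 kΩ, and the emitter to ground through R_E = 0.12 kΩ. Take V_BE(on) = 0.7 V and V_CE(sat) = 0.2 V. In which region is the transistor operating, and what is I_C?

active; I_C ≈ 4 mA

Assume active. Base-emitter loop: I_B = (V_BB − V_BE)/(R_B + (β+1)R_E) = (2.7 − 0.7)/(56 + 151×0.12) = 0.027 mA.
I_C = β·I_B = 150×0.027 = 4.05 mA.
V_CE = V_CC − I_C·R_C − I_E·R_E = 5.9 − 4.05×1 − 4.07×0.12 = 1.36 V > V_CE(sat), so the active-region assumption holds.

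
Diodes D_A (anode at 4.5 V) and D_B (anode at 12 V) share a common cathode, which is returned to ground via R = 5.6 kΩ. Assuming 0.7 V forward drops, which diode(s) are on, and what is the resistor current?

Assume both conduct. Then node N would need to be at both 4.5−0.7 = 3.8 V and 12−0.7 = 11.3 V, which is impossible.
Assume only D_B conducts: V_N = 12 − 0.7 = 11.3 V, so I_R = 11.3/5.6 = 2.02 mA.
Check D_A: its anode-to-cathode voltage is 4.5 − 11.3 = -6.8 V < 0.7 V, so it is off. The assumption is consistent.

Only D_B conducts; I_R ≈ 2 mA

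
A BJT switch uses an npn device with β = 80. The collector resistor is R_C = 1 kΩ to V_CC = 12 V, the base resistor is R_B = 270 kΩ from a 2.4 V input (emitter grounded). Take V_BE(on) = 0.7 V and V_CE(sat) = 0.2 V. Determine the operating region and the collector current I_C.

Assume active. Base-emitter loop: I_B = (V_BB − V_BE)/R_B = (2.4 − 0.7)/270 = 0.0063 mA.
I_C = β·I_B = 80×0.0063 = 0.504 mA.
V_CE = V_CC − I_C·R_C = 12 − 0.504×1 = 11.5 V > V_CE(sat), so the active-region assumption holds.

active; I_C ≈ 0.5 mA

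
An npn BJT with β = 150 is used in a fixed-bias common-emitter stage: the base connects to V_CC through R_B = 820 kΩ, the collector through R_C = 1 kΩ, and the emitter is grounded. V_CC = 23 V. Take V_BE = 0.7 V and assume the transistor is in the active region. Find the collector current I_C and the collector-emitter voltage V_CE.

Base loop: V_CC = I_B·R_B + V_BE, so I_B = (23 − 0.7)/820 kΩ = 0.0272 mA.
In the active region I_C = β·I_B = 150 × 0.0272 = 4.08 mA.
Collector loop: V_CE = V_CC − I_C·R_C = 23 − 4.08×1 = 18.9 V.
Since V_CE = 18.9 V > V_CE(sat) ≈ 0.2 V, the transistor is in the active region as assumed.

I_C ≈ 4.1 mA, V_CE ≈ 19 V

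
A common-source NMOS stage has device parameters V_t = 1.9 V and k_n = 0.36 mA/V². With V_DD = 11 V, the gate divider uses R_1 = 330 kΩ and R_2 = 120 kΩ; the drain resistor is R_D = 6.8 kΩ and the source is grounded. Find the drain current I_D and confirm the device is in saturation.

I_D ≈ 0.19 mA

V_G = V_DD·R_2/(R_1+R_2) = 11×120/450 = 2.93 V. With the source grounded, V_GS = V_G = 2.93 V.
Assume saturation: I_D = (k_n/2)(V_GS − V_t)² = (0.36/2)×(2.93 − 1.9)² = 0.18×1.03² = 0.192 mA.
V_DS = V_DD − I_D·R_D = 11 − 0.192×6.8 = 9.69 V.
Saturation requires V_DS ≥ V_GS − V_t = 1.03 V; 9.69 ≥ 1.03 ✓.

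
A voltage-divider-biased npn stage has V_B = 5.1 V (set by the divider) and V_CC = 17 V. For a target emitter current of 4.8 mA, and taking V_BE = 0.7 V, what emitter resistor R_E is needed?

V_E = V_B − V_BE = 5.1 − 0.7 = 4.4 V.
R_E = V_E / I_E = 4.4 / 4.8 = 0.917 kΩ.

R_E ≈ 0.92 kΩ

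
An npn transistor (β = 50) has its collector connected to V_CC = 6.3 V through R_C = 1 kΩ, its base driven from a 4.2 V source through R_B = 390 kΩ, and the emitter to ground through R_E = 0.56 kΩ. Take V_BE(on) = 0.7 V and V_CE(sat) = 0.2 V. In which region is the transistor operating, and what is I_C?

active; I_C ≈ 0.42 mA

Assume active. Base-emitter loop: I_B = (V_BB − V_BE)/(R_B + (β+1)R_E) = (4.2 − 0.7)/(390 + 51×0.56) = 0.00836 mA.
I_C = β·I_B = 50×0.00836 = 0.418 mA.
V_CE = V_CC − I_C·R_C − I_E·R_E = 6.3 − 0.418×1 − 0.426×0.56 = 5.64 V > V_CE(sat), so the active-region assumption holds.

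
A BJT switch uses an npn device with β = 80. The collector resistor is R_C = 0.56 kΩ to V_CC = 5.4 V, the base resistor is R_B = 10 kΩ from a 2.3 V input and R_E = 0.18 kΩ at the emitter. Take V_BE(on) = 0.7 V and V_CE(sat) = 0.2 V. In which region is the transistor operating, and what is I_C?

Assume active. Base-emitter loop: I_B = (V_BB − V_BE)/(R_B + (β+1)R_E) = (2.3 − 0.7)/(10 + 81×0.18) = 0.0651 mA.
I_C = β·I_B = 80×0.0651 = 5.21 mA.
V_CE = V_CC − I_C·R_C − I_E·R_E = 5.4 − 5.21×0.56 − 5.27×0.18 = 1.53 V > V_CE(sat), so the active-region assumption holds.

active; I_C ≈ 5.2 mA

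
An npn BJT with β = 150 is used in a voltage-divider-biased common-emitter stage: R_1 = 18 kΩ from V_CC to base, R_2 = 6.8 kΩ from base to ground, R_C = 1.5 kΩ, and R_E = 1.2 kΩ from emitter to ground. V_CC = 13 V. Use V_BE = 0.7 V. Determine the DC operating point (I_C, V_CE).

Thevenize the base divider: V_Th = V_CC·R_2/(R_1+R_2) = 13×6.8/24.8 = 3.56 V, R_Th = R_1‖R_2 = 4.94 kΩ.
Base-emitter loop: V_Th = I_B·R_Th + V_BE + (β+1)I_B·R_E, so I_B = (3.56 − 0.7) / (4.94 + 151×1.2) = 0.0154 mA.
I_C = β·I_B = 150×0.0154 = 2.31 mA, and I_E = (β+1)I_B = 2.32 mA.
V_CE = V_CC − I_C·R_C − I_E·R_E = 13 − 2.31×1.5 − 2.32×1.2 = 6.75 V.
V_CE = 6.75 V > 0.2 V confirms active-region operation.

I_C ≈ 2.3 mA, V_CE ≈ 6.7 V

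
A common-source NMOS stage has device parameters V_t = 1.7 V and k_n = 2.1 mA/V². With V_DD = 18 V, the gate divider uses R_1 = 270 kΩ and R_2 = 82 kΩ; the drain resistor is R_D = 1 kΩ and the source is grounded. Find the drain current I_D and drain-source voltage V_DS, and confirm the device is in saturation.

I_D ≈ 6.5 mA, V_DS ≈ 11 V

V_G = V_DD·R_2/(R_1+R_2) = 18×82/352 = 4.19 V. With the source grounded, V_GS = V_G = 4.19 V.
Assume saturation: I_D = (k_n/2)(V_GS − V_t)² = (2.1/2)×(4.19 − 1.7)² = 1.05×2.49² = 6.53 mA.
V_DS = V_DD − I_D·R_D = 18 − 6.53×1 = 11.5 V.
Saturation requires V_DS ≥ V_GS − V_t = 2.49 V; 11.5 ≥ 2.49 ✓.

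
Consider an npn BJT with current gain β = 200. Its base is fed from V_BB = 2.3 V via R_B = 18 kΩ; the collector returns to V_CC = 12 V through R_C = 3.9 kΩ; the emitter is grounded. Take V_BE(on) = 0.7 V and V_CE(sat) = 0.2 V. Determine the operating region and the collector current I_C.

Assume active: I_B = (2.3 − 0.7)/18 = 0.0889 mA, giving I_C = β·I_B = 17.8 mA.
But then V_CE = 12 − 17.8×3.9 = -57.3 V < V_CE(sat) = 0.2 V — impossible in the active region.
So the transistor is saturated. With V_CE = 0.2 V, I_C = (V_CC − 0.2)/R_C = 11.8/3.9 = 3.03 mA.
Check: β·I_B = 17.8 mA > I_C = 3.03 mA, confirming saturation.

saturation; I_C ≈ 3 mA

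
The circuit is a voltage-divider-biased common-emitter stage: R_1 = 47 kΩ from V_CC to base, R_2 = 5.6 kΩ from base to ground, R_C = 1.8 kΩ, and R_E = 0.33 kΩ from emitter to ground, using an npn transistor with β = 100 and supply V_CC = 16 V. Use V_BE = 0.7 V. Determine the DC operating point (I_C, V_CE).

Thevenize the base divider: V_Th = V_CC·R_2/(R_1+R_2) = 16×5.6/52.6 = 1.7 V, R_Th = R_1‖R_2 = 5 kΩ.
Base-emitter loop: V_Th = I_B·R_Th + V_BE + (β+1)I_B·R_E, so I_B = (1.7 − 0.7) / (5 + 101×0.33) = 0.0262 mA.
I_C = β·I_B = 100×0.0262 = 2.62 mA, and I_E = (β+1)I_B = 2.64 mA.
V_CE = V_CC − I_C·R_C − I_E·R_E = 16 − 2.62×1.8 − 2.64×0.33 = 10.4 V.
V_CE = 10.4 V > 0.2 V confirms active-region operation.

I_C ≈ 2.6 mA, V_CE ≈ 10 V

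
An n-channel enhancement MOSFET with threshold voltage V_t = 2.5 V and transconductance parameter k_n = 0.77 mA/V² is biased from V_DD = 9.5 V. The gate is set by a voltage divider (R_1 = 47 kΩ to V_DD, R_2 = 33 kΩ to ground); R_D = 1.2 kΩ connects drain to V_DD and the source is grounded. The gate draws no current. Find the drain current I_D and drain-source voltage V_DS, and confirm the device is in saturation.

I_D ≈ 0.77 mA, V_DS ≈ 8.6 V

V_G = V_DD·R_2/(R_1+R_2) = 9.5×33/80 = 3.92 V. With the source grounded, V_GS = V_G = 3.92 V.
Assume saturation: I_D = (k_n/2)(V_GS − V_t)² = (0.77/2)×(3.92 − 2.5)² = 0.385×1.42² = 0.775 mA.
V_DS = V_DD − I_D·R_D = 9.5 − 0.775×1.2 = 8.57 V.
Saturation requires V_DS ≥ V_GS − V_t = 1.42 V; 8.57 ≥ 1.42 ✓.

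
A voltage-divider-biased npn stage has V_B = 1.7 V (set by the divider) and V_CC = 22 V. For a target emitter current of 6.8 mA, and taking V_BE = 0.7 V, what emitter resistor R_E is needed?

V_E = V_B − V_BE = 1.7 − 0.7 = 1 V.
R_E = V_E / I_E = 1 / 6.8 = 0.147 kΩ.

R_E ≈ 0.15 kΩ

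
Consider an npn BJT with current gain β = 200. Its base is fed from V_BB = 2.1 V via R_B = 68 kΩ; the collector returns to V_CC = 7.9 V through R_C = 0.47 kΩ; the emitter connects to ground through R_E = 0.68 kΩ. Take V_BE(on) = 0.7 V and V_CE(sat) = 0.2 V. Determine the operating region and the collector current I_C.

active; I_C ≈ 1.4 mA

Assume active. Base-emitter loop: I_B = (V_BB − V_BE)/(R_B + (β+1)R_E) = (2.1 − 0.7)/(68 + 201×0.68) = 0.00684 mA.
I_C = β·I_B = 200×0.00684 = 1.37 mA.
V_CE = V_CC − I_C·R_C − I_E·R_E = 7.9 − 1.37×0.47 − 1.37×0.68 = 6.32 V > V_CE(sat), so the active-region assumption holds.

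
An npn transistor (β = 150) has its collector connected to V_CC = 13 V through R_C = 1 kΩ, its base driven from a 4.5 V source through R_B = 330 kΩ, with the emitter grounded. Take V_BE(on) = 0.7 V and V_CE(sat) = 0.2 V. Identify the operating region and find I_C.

Assume active. Base-emitter loop: I_B = (V_BB − V_BE)/R_B = (4.5 − 0.7)/330 = 0.0115 mA.
I_C = β·I_B = 150×0.0115 = 1.73 mA.
V_CE = V_CC − I_C·R_C = 13 − 1.73×1 = 11.3 V > V_CE(sat), so the active-region assumption holds.

active; I_C ≈ 1.7 mA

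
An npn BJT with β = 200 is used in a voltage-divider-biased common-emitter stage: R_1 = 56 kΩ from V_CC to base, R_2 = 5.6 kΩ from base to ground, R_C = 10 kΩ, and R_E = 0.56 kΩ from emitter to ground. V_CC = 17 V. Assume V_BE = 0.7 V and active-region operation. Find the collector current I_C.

Thevenize the base divider: V_Th = V_CC·R_2/(R_1+R_2) = 17×5.6/61.6 = 1.55 V, R_Th = R_1‖R_2 = 5.09 kΩ.
Base-emitter loop: V_Th = I_B·R_Th + V_BE + (β+1)I_B·R_E, so I_B = (1.55 − 0.7) / (5.09 + 201×0.56) = 0.00719 mA.
I_C = β·I_B = 200×0.00719 = 1.44 mA, and I_E = (β+1)I_B = 1.44 mA.
V_CE = V_CC − I_C·R_C − I_E·R_E = 17 − 1.44×10 − 1.44×0.56 = 1.82 V.
V_CE = 1.82 V > 0.2 V confirms active-region operation.

I_C ≈ 1.4 mA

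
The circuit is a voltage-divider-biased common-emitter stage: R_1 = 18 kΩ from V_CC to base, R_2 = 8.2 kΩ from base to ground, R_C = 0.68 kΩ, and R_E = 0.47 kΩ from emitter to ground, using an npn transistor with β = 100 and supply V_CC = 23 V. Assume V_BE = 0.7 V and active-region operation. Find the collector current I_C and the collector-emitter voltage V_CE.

I_C ≈ 12 mA, V_CE ≈ 8.9 V

Thevenize the base divider: V_Th = V_CC·R_2/(R_1+R_2) = 23×8.2/26.2 = 7.2 V, R_Th = R_1‖R_2 = 5.63 kΩ.
Base-emitter loop: V_Th = I_B·R_Th + V_BE + (β+1)I_B·R_E, so I_B = (7.2 − 0.7) / (5.63 + 101×0.47) = 0.122 mA.
I_C = β·I_B = 100×0.122 = 12.2 mA, and I_E = (β+1)I_B = 12.4 mA.
V_CE = V_CC − I_C·R_C − I_E·R_E = 23 − 12.2×0.68 − 12.4×0.47 = 8.87 V.
V_CE = 8.87 V > 0.2 V confirms active-region operation.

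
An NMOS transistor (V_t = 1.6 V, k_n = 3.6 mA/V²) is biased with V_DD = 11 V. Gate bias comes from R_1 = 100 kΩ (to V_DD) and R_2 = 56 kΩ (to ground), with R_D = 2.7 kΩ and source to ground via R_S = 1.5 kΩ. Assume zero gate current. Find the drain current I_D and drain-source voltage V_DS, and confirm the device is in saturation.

I_D ≈ 1.1 mA, V_DS ≈ 6.6 V

V_G = V_DD·R_2/(R_1+R_2) = 11×56/156 = 3.95 V.
Assume saturation: I_D = (k_n/2)(V_GS − V_t)² with V_GS = V_G − I_D·R_S = 3.95 − 1.5·I_D.
Substituting gives 4.05·I_D² − 13.7·I_D + 9.93 = 0, with roots I_D = 1.06 or 2.32 mA.
The root I_D = 2.32 mA gives V_GS = 0.464 V ≤ V_t, so take I_D = 1.06 mA.
Then V_GS = 2.37 V and V_DS = V_DD − I_D(R_D+R_S) = 11 − 1.06×4.2 = 6.57 V.
Saturation requires V_DS ≥ V_GS − V_t = 0.766 V; 6.57 ≥ 0.766 ✓.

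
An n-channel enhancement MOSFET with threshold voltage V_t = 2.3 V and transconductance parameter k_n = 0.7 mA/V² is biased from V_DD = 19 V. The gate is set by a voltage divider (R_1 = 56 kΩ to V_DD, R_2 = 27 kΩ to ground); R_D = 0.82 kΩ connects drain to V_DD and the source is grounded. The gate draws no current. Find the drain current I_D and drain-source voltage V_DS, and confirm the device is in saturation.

I_D ≈ 5.3 mA, V_DS ≈ 15 V

V_G = V_DD·R_2/(R_1+R_2) = 19×27/83 = 6.18 V. With the source grounded, V_GS = V_G = 6.18 V.
Assume saturation: I_D = (k_n/2)(V_GS − V_t)² = (0.7/2)×(6.18 − 2.3)² = 0.35×3.88² = 5.27 mA.
V_DS = V_DD − I_D·R_D = 19 − 5.27×0.82 = 14.7 V.
Saturation requires V_DS ≥ V_GS − V_t = 3.88 V; 14.7 ≥ 3.88 ✓.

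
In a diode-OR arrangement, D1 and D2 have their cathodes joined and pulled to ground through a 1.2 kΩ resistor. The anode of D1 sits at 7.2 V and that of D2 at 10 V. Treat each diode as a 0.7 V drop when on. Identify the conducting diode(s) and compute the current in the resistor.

Only D2 conducts; I_R ≈ 7.8 mA

Assume both conduct. Then node N would need to be at both 7.2−0.7 = 6.5 V and 10−0.7 = 9.3 V, which is impossible.
Assume only D2 conducts: V_N = 10 − 0.7 = 9.3 V, so I_R = 9.3/1.2 = 7.75 mA.
Check D1: its anode-to-cathode voltage is 7.2 − 9.3 = -2.1 V < 0.7 V, so it is off. The assumption is consistent.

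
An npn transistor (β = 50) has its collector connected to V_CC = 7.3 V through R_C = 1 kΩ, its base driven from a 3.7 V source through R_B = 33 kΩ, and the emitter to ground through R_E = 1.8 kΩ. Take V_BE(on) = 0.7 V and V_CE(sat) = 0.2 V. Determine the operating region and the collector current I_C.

active; I_C ≈ 1.2 mA

Assume active. Base-emitter loop: I_B = (V_BB − V_BE)/(R_B + (β+1)R_E) = (3.7 − 0.7)/(33 + 51×1.8) = 0.024 mA.
I_C = β·I_B = 50×0.024 = 1.2 mA.
V_CE = V_CC − I_C·R_C − I_E·R_E = 7.3 − 1.2×1 − 1.23×1.8 = 3.89 V > V_CE(sat), so the active-region assumption holds.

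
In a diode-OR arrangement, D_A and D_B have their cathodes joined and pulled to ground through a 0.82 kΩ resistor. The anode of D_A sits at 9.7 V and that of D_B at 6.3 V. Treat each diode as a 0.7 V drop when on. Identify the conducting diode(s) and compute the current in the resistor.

Only D_A conducts; I_R ≈ 11 mA

Assume both conduct. Then node N would need to be at both 9.7−0.7 = 9 V and 6.3−0.7 = 5.6 V, which is impossible.
Assume only D_A conducts: V_N = 9.7 − 0.7 = 9 V, so I_R = 9/0.82 = 11 mA.
Check D_B: its anode-to-cathode voltage is 6.3 − 9 = -2.7 V < 0.7 V, so it is off. The assumption is consistent.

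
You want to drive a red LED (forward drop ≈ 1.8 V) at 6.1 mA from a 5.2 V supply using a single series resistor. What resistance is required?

R ≈ 0.56 kΩ

The resistor drops V_S − V_D = 5.2 − 1.8 = 3.4 V at 6.1 mA.
R = 3.4 V / 6.1 mA = 0.557 kΩ.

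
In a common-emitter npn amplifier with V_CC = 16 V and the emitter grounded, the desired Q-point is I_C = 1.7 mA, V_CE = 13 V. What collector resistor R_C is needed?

Collector loop: V_CC = I_C·R_C + V_CE.
R_C = (V_CC − V_CE)/I_C = (16 − 13)/1.7 = 1.76 kΩ.

R_C ≈ 1.8 kΩ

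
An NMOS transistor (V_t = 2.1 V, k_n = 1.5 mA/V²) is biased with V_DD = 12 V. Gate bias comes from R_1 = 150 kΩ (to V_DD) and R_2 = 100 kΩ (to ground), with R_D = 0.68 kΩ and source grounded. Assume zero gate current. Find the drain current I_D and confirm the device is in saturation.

I_D ≈ 5.5 mA

V_G = V_DD·R_2/(R_1+R_2) = 12×100/250 = 4.8 V. With the source grounded, V_GS = V_G = 4.8 V.
Assume saturation: I_D = (k_n/2)(V_GS − V_t)² = (1.5/2)×(4.8 − 2.1)² = 0.75×2.7² = 5.47 mA.
V_DS = V_DD − I_D·R_D = 12 − 5.47×0.68 = 8.28 V.
Saturation requires V_DS ≥ V_GS − V_t = 2.7 V; 8.28 ≥ 2.7 ✓.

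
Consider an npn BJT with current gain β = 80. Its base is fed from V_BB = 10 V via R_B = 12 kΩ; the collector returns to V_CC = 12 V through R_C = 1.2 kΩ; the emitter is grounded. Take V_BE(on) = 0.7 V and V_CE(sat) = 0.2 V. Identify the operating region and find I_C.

saturation; I_C ≈ 9.8 mA

Assume active: I_B = (10 − 0.7)/12 = 0.775 mA, giving I_C = β·I_B = 62 mA.
But then V_CE = 12 − 62×1.2 = -62.4 V < V_CE(sat) = 0.2 V — impossible in the active region.
So the transistor is saturated. With V_CE = 0.2 V, I_C = (V_CC − 0.2)/R_C = 11.8/1.2 = 9.83 mA.
Check: β·I_B = 62 mA > I_C = 9.83 mA, confirming saturation.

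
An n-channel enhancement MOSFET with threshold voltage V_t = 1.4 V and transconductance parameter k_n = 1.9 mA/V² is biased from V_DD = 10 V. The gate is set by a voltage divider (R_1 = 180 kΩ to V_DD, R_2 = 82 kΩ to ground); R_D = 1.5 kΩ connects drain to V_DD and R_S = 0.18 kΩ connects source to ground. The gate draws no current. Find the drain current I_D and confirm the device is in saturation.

I_D ≈ 1.9 mA

V_G = V_DD·R_2/(R_1+R_2) = 10×82/262 = 3.13 V.
Assume saturation: I_D = (k_n/2)(V_GS − V_t)² with V_GS = V_G − I_D·R_S = 3.13 − 0.18·I_D.
Substituting gives 0.0308·I_D² − 1.59·I_D + 2.84 = 0, with roots I_D = 1.85 or 49.9 mA.
The root I_D = 49.9 mA gives V_GS = -5.84 V ≤ V_t, so take I_D = 1.85 mA.
Then V_GS = 2.8 V and V_DS = V_DD − I_D(R_D+R_S) = 10 − 1.85×1.68 = 6.89 V.
Saturation requires V_DS ≥ V_GS − V_t = 1.4 V; 6.89 ≥ 1.4 ✓.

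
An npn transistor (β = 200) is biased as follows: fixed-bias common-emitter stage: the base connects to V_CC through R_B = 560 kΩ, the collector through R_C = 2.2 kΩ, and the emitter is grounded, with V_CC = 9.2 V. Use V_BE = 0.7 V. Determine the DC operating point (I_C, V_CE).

Base loop: V_CC = I_B·R_B + V_BE, so I_B = (9.2 − 0.7)/560 kΩ = 0.0152 mA.
In the active region I_C = β·I_B = 200 × 0.0152 = 3.04 mA.
Collector loop: V_CE = V_CC − I_C·R_C = 9.2 − 3.04×2.2 = 2.52 V.
Since V_CE = 2.52 V > V_CE(sat) ≈ 0.2 V, the transistor is in the active region as assumed.

I_C ≈ 3 mA, V_CE ≈ 2.5 V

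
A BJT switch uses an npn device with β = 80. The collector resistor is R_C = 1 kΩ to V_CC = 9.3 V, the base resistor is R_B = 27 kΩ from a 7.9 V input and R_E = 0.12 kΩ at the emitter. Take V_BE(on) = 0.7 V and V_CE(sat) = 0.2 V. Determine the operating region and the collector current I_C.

Assume active: I_B = (7.9 − 0.7)/(27 + 81×0.12) = 0.196 mA, I_C = β·I_B = 15.7 mA.
Then V_CE = 9.3 − 15.7×1 − 15.9×0.12 = -8.29 V < 0.2 V — the active assumption fails.
Re-solve with V_CE = 0.2 V. KCL at the emitter: V_E/R_E = (V_BB−0.7−V_E)/R_B + (V_CC−0.2−V_E)/R_C, giving V_E = 1 V.
I_C = (V_CC − 0.2 − V_E)/R_C = (9.1 − 1)/1 = 8.1 mA.
Check: I_B = (7.2 − 1)/27 = 0.23 mA, and β·I_B = 18.4 mA > I_C, confirming saturation.

saturation; I_C ≈ 8.1 mA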